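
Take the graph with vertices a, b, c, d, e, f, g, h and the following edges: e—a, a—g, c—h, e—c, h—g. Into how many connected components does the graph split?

d is isolated — a component by itself.
f is isolated — a component by itself.
b is isolated — a component by itself.
Starting from a we can reach a, c, e, g, h. That is one component of size 5.
Total: 4 components.

4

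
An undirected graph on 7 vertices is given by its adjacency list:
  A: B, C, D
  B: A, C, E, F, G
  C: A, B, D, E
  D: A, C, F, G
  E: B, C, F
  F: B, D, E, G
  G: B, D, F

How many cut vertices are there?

Removing D, for instance, still leaves 1 component. No single vertex removal increases the component count — the graph has no articulation points.

0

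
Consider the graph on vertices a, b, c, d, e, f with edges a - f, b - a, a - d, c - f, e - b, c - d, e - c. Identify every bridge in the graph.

none

The edges on the cycle e-b-a-d-c-e are not bridges since each lies on that cycle.
Every edge lies on some cycle, so there are no bridges.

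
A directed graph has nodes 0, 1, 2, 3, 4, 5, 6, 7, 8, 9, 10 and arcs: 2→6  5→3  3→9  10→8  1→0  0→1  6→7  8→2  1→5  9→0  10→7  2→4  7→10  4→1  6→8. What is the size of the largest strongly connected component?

{2, 6, 7, 8, 10} are all mutually reachable — one SCC of size 5.
{0, 1, 3, 5, 9} are all mutually reachable — one SCC of size 5.
{4} is an SCC by itself.
The largest has 5 vertices.

5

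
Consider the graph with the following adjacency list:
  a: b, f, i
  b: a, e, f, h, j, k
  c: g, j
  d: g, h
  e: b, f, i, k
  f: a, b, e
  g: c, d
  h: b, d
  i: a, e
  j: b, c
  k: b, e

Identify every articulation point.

b

Removing b increases the component count from 1 to 2, so b is a cut vertex.
By contrast removing c leaves 1 component; it is not a cut vertex. No other vertex is a cut vertex either.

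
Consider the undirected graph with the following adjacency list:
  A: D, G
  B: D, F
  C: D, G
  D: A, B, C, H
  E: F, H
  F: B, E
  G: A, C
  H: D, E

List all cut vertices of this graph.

Removing D increases the component count from 1 to 2, so D is a cut vertex.
By contrast removing B leaves 1 component; it is not a cut vertex. No other vertex is a cut vertex either.

D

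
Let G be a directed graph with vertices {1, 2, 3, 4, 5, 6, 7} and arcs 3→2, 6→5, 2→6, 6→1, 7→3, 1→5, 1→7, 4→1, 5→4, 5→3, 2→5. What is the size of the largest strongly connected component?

7

{1, 2, 3, 4, 5, 6, 7} are all mutually reachable — one SCC of size 7.
The largest has 7 vertices.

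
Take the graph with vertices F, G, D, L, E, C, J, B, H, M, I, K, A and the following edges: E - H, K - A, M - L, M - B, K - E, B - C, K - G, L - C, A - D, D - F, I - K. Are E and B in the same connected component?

The component containing E is {A, D, E, F, G, H, I, K}, and B is not in it.

No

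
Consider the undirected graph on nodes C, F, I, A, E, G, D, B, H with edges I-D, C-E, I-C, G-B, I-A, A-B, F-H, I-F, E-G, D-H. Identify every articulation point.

Removing I increases the component count from 1 to 2, so I is a cut vertex.
By contrast removing F leaves 1 component; it is not a cut vertex. No other vertex is a cut vertex either.

I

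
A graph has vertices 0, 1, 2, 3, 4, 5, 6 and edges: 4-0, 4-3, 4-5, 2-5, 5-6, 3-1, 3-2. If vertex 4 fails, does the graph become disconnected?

Deleting 4 raises the number of components from 1 to 2, so 4 is a cut vertex.

Yes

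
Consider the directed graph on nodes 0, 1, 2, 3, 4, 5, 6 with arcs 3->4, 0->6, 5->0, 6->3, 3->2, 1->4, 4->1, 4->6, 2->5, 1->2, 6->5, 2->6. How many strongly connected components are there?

1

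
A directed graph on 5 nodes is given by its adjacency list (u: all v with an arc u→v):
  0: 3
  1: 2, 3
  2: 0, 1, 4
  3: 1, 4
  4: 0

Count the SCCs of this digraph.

{0, 1, 2, 3, 4} are all mutually reachable — one SCC of size 5.
That gives 1 strongly connected component.

1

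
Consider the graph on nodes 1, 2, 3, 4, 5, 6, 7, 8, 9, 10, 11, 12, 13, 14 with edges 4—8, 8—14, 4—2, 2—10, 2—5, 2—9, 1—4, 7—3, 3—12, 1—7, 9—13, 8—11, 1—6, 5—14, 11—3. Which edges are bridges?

1-6, 10-2, 12-3, 13-9, 2-9

The edges on the cycle 4-2-5-14-8-4 are not bridges since each lies on that cycle.
But removing 9—13 disconnects 9 from 13; removing 1—6 disconnects 1 from 6; removing 2—10 disconnects 2 from 10; removing 2—9 disconnects 2 from 9 — these are bridges.
In total 5 edges are bridges.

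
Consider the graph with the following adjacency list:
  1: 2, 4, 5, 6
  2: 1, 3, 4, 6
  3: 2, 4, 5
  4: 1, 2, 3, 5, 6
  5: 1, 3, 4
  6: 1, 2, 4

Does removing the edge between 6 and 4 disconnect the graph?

After removing 6-4, the path 6-2-4 still connects them, so the edge is not a bridge.

No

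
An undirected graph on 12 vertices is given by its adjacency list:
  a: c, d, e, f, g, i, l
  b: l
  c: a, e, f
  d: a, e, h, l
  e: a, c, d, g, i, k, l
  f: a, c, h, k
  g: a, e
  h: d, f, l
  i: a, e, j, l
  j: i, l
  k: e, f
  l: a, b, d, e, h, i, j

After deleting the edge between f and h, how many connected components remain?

f and h are still connected via f-a-l-h, so the component count stays at 1.

1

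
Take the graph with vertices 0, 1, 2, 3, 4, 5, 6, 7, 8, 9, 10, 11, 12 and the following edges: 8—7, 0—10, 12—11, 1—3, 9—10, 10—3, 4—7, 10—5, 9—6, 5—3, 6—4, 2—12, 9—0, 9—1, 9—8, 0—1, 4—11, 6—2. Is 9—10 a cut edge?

No

After removing 9—10, the path 9-0-10 still connects them, so the edge is not a bridge.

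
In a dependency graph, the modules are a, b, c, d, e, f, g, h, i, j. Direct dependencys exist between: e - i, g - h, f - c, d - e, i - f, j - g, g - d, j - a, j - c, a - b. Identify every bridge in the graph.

The edges on the cycle j-g-d-e-i-f-c-j are not bridges since each lies on that cycle.
But removing j - a disconnects j from a; removing g - h disconnects g from h; removing b - a disconnects b from a — these are bridges.

a-b, a-j, g-h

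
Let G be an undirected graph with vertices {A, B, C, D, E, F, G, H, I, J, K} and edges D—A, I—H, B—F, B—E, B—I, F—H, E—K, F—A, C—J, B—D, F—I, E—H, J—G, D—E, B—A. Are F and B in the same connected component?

Yes

From F we can reach A, B, D, E, F, H, I, K, which includes B.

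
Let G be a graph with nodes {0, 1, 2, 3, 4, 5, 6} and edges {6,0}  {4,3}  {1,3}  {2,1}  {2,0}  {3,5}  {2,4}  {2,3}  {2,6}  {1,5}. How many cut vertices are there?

1

Removing 2 increases the component count from 1 to 2, so 2 is a cut vertex.
By contrast removing 6 leaves 1 component; it is not a cut vertex. No other vertex is a cut vertex either.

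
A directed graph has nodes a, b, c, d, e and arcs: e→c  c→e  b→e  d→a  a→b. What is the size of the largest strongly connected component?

2

{c, e} are all mutually reachable — one SCC of size 2.
{a} is an SCC by itself.
{b} is an SCC by itself.
{d} is an SCC by itself.
The largest has 2 vertices.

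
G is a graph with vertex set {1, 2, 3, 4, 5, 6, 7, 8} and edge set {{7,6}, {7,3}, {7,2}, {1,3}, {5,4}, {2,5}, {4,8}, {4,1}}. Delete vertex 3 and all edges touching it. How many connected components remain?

With 3 gone, the remaining components are: {1, 2, 4, 5, 6, 7, 8}.
That is 1 component.

1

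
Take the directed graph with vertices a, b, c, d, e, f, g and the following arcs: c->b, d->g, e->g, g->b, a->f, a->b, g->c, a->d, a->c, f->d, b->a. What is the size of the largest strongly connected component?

6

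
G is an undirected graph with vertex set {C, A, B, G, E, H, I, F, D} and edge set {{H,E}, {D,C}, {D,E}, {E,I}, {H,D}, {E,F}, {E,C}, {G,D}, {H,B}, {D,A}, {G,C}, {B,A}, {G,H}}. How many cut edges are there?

The edges on the cycle H-B-A-D-H are not bridges since each lies on that cycle.
But removing F - E disconnects F from E; removing I - E disconnects I from E — these are bridges.
That makes 2 bridges.

2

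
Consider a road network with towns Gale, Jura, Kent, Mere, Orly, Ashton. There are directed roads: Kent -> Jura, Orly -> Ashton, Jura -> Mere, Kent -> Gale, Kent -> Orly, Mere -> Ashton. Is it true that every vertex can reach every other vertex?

There is no directed path from Mere to Kent, so the graph is not strongly connected.

No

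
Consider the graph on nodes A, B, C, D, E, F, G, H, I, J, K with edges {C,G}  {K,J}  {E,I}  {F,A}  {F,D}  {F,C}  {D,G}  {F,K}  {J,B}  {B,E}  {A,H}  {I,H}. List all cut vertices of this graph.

F

Removing F increases the component count from 1 to 2, so F is a cut vertex.
By contrast removing D leaves 1 component; it is not a cut vertex. No other vertex is a cut vertex either.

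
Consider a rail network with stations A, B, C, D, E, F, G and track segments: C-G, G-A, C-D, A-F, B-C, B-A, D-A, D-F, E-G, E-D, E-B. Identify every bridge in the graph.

The edges on the cycle C-G-A-D-C are not bridges since each lies on that cycle.
Every edge lies on some cycle, so there are no bridges.

none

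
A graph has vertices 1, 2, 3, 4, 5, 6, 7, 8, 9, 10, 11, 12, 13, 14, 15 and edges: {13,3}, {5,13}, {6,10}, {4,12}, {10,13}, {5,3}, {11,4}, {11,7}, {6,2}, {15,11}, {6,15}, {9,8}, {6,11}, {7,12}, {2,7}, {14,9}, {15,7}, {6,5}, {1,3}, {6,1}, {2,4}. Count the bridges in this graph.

The edges on the cycle 2-4-12-7-2 are not bridges since each lies on that cycle.
But removing 9 - 8 disconnects 9 from 8; removing 14 - 9 disconnects 14 from 9 — these are bridges.
That makes 2 bridges.

2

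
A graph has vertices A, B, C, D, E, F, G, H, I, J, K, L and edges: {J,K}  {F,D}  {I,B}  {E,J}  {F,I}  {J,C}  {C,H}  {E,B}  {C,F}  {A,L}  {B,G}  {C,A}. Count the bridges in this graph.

6

The edges on the cycle E-J-C-F-I-B-E are not bridges since each lies on that cycle.
But removing F - D disconnects F from D; removing C - A disconnects C from A; removing J - K disconnects J from K; removing L - A disconnects L from A — these are bridges.
In total 6 edges are bridges.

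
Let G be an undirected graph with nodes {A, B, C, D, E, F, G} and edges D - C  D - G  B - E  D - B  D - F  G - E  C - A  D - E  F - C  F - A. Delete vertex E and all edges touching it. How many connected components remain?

1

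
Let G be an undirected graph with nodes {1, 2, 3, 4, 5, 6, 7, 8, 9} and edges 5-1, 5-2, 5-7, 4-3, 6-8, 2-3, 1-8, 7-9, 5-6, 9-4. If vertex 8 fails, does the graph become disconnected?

No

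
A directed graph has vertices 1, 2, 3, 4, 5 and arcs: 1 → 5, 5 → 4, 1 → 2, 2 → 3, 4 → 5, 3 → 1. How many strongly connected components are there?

{1, 2, 3} are all mutually reachable — one SCC of size 3.
{4, 5} are all mutually reachable — one SCC of size 2.
That gives 2 strongly connected components.

2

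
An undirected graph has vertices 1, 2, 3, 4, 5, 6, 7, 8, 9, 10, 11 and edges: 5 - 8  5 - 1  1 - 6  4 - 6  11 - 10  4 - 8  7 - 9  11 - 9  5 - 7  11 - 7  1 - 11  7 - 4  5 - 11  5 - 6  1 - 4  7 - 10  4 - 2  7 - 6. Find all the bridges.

The edges on the cycle 5-1-4-8-5 are not bridges since each lies on that cycle.
But removing 2 - 4 disconnects 2 from 4 — this is a bridge.

2-4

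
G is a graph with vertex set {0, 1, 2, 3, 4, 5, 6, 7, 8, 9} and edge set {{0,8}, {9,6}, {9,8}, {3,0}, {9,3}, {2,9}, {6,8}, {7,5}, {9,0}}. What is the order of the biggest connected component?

1 is isolated — a component by itself.
4 is isolated — a component by itself.
Starting from 5 we can reach 5, 7. That is one component of size 2.
Starting from 0 we can reach 0, 2, 3, 6, 8, 9. That is one component of size 6.
The largest has 6 vertices.

6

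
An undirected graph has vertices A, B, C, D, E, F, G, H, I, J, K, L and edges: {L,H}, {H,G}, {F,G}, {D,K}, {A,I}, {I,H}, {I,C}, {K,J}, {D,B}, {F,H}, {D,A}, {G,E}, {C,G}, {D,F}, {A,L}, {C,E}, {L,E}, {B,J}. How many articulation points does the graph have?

1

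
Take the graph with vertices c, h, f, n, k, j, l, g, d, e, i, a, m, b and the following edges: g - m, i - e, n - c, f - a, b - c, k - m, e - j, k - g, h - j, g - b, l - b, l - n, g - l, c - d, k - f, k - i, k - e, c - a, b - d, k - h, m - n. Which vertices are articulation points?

k

Removing k increases the component count from 1 to 2, so k is a cut vertex.
By contrast removing m leaves 1 component; it is not a cut vertex. No other vertex is a cut vertex either.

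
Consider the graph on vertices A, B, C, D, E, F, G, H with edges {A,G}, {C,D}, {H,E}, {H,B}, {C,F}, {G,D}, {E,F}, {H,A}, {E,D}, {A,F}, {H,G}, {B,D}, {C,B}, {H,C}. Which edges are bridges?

The edges on the cycle H-A-G-H are not bridges since each lies on that cycle.
Every edge lies on some cycle, so there are no bridges.

none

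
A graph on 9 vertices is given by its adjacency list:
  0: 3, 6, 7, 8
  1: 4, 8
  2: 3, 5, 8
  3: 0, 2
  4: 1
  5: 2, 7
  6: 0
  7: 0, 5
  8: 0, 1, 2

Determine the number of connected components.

Starting from 0 we can reach 0, 1, 2, 3, 4, 5, 6, 7, 8. That is one component of size 9.
Total: 1 component.

1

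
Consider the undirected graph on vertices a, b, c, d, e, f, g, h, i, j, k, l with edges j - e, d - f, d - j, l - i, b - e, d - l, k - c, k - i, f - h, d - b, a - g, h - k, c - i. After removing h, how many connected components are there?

With h gone, the remaining components are: {a, g}; {b, c, d, e, f, i, j, k, l}.
That is 2 components.

2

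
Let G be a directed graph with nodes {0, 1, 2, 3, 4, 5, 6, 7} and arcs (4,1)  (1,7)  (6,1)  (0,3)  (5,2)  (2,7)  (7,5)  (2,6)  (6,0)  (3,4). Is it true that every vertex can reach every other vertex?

Yes

From 1 we can reach every vertex (0, 1, 2, 3, 4, 5, 6, 7), and every vertex can reach 1 (0, 1, 2, 3, 4, 5, 6, 7). So the whole graph is one strongly connected component.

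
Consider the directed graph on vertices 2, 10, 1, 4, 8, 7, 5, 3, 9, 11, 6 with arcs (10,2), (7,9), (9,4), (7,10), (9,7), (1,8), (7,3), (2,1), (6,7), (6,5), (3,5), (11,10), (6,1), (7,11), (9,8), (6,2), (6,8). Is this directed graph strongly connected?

There is no directed path from 5 to 1, so the graph is not strongly connected.

No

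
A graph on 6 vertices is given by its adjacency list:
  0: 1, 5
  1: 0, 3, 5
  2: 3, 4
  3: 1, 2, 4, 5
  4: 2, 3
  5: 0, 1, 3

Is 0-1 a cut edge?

After removing 0-1, the path 0-5-1 still connects them, so the edge is not a bridge.

No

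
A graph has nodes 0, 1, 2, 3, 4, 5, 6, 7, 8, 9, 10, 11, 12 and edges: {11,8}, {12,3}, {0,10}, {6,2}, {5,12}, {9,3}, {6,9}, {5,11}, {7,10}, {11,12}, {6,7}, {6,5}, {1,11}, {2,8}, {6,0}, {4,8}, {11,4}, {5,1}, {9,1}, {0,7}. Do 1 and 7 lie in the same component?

Yes

From 1 we can reach 0, 1, 2, 3, 4, 5, 6, 7, 8, 9, 10, 11, 12, which includes 7.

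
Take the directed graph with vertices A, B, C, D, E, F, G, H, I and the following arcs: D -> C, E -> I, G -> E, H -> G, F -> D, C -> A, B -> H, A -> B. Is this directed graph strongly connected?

There is no directed path from G to F, so the graph is not strongly connected.

No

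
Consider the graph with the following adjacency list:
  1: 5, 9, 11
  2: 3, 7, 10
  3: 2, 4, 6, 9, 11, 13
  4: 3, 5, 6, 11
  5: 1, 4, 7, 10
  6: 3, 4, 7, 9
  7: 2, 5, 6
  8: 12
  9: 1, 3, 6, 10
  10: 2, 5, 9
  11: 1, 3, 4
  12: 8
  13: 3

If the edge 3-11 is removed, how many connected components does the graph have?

3 and 11 are still connected via 3-4-11, so the component count stays at 2.

2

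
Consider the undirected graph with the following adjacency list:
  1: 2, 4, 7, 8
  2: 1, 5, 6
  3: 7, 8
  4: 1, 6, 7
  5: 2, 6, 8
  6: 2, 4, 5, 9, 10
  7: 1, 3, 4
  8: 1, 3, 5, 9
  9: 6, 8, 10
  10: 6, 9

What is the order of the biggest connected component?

10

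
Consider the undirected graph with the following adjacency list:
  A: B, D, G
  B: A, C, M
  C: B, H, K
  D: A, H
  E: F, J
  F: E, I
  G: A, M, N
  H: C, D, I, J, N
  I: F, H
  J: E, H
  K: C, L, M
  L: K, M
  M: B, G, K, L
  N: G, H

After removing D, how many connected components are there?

1

With D gone, the remaining components are: {A, B, C, E, F, G, H, I, J, K, L, M, N}.
That is 1 component.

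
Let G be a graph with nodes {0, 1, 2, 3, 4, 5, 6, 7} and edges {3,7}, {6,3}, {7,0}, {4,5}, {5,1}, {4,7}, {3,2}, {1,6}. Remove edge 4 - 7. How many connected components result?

4 and 7 are still connected via 4-5-1-6-3-7, so the component count stays at 1.

1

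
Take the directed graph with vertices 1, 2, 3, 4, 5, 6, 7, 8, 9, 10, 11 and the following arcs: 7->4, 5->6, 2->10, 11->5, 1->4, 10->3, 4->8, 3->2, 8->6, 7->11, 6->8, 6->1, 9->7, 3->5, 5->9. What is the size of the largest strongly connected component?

4

{5, 7, 9, 11} are all mutually reachable — one SCC of size 4.
{1, 4, 6, 8} are all mutually reachable — one SCC of size 4.
{2, 3, 10} are all mutually reachable — one SCC of size 3.
The largest has 4 vertices.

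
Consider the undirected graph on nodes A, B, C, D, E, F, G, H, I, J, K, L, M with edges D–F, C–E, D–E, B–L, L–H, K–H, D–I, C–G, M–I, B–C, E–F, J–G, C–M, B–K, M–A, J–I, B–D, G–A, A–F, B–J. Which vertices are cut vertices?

B

Removing B increases the component count from 1 to 2, so B is a cut vertex.
By contrast removing M leaves 1 component; it is not a cut vertex. No other vertex is a cut vertex either.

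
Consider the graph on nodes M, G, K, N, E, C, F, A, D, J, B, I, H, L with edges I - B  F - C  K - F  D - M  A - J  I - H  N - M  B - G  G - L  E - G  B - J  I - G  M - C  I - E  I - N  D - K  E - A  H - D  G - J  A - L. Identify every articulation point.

Removing I increases the component count from 1 to 2, so I is a cut vertex.
By contrast removing E leaves 1 component; it is not a cut vertex. No other vertex is a cut vertex either.

I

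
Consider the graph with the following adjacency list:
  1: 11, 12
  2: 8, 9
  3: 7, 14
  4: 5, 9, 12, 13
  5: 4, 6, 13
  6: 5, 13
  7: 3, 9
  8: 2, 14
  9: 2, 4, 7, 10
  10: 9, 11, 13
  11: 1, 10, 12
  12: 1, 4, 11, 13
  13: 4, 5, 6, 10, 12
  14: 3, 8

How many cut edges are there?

0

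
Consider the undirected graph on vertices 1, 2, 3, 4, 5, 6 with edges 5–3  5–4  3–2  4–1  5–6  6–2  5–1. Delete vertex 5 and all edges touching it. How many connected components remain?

With 5 gone, the remaining components are: {1, 4}; {2, 3, 6}.
That is 2 components.

2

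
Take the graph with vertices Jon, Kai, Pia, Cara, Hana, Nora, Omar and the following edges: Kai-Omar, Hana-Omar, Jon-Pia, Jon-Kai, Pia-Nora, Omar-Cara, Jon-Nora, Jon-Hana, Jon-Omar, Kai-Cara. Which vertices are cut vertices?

Jon

Removing Jon increases the component count from 1 to 2, so Jon is a cut vertex.
By contrast removing Pia leaves 1 component; it is not a cut vertex. No other vertex is a cut vertex either.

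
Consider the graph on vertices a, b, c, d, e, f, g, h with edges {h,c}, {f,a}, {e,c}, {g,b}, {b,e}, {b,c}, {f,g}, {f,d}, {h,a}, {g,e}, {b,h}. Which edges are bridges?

The edges on the cycle f-g-b-h-a-f are not bridges since each lies on that cycle.
But removing d-f disconnects d from f — this is a bridge.

d-f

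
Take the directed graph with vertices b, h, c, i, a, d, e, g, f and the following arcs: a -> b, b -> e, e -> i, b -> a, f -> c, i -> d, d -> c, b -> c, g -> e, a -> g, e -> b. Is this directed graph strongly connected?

There is no directed path from i to f, so the graph is not strongly connected.

No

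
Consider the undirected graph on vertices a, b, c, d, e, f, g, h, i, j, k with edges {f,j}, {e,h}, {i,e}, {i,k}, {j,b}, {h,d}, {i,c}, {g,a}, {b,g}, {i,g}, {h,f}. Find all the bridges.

a-g, c-i, d-h, i-k

The edges on the cycle i-e-h-f-j-b-g-i are not bridges since each lies on that cycle.
But removing i–k disconnects i from k; removing d–h disconnects d from h; removing a–g disconnects a from g; removing i–c disconnects i from c — these are bridges.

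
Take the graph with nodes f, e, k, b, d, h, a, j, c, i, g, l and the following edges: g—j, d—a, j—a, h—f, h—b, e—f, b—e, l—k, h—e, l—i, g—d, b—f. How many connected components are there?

4

c is isolated — a component by itself.
Starting from i we can reach i, k, l. That is one component of size 3.
Starting from a we can reach a, d, g, j. That is one component of size 4.
Starting from b we can reach b, e, f, h. That is one component of size 4.
Total: 4 components.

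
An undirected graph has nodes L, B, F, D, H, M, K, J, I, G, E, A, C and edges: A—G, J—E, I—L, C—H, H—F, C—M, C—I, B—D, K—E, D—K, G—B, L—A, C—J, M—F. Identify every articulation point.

C

Removing C increases the component count from 1 to 2, so C is a cut vertex.
By contrast removing H leaves 1 component; it is not a cut vertex. No other vertex is a cut vertex either.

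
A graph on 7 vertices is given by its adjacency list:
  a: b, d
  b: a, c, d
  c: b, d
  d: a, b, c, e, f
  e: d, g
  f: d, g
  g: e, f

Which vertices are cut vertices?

d

Removing d increases the component count from 1 to 2, so d is a cut vertex.
By contrast removing c leaves 1 component; it is not a cut vertex. No other vertex is a cut vertex either.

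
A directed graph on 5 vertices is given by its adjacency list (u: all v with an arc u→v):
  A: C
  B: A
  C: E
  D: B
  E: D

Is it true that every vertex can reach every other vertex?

From B we can reach every vertex (A, B, C, D, E), and every vertex can reach B (A, B, C, D, E). So the whole graph is one strongly connected component.

Yes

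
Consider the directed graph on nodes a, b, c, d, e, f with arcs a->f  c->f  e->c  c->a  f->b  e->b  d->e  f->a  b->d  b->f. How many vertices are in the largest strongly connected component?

6

{a, b, c, d, e, f} are all mutually reachable — one SCC of size 6.
The largest has 6 vertices.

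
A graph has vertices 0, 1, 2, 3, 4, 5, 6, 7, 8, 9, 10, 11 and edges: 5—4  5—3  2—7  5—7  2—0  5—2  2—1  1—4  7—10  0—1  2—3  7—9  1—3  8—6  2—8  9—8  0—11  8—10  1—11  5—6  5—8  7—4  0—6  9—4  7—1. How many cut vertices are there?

0

Removing 10, for instance, still leaves 1 component. No single vertex removal increases the component count — the graph has no articulation points.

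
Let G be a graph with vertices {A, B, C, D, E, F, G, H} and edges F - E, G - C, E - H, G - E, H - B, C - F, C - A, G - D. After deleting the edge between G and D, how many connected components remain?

Before removal there is 1 component.
G - D is a bridge — removing it separates G's side from D's side.
After removal: 2 components.

2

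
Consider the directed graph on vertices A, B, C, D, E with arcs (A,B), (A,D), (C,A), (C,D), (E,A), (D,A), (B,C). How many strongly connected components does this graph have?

2

{A, B, C, D} are all mutually reachable — one SCC of size 4.
{E} is an SCC by itself.
That gives 2 strongly connected components.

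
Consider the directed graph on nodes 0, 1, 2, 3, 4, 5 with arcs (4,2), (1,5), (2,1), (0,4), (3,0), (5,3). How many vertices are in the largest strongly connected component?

{0, 1, 2, 3, 4, 5} are all mutually reachable — one SCC of size 6.
The largest has 6 vertices.

6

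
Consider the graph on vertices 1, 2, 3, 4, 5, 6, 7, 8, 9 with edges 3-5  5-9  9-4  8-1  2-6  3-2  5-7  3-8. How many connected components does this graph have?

Starting from 1 we can reach 1, 2, 3, 4, 5, 6, 7, 8, 9. That is one component of size 9.
Total: 1 component.

1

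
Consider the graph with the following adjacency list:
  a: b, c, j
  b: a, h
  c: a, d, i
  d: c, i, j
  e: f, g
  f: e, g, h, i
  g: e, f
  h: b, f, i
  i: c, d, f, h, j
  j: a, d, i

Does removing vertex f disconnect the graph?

Yes

Deleting f raises the number of components from 1 to 2, so f is a cut vertex.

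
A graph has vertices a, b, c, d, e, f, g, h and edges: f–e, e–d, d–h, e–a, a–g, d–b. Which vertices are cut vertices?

Removing a increases the component count from 2 to 3, so a is a cut vertex.
Removing d increases the component count from 2 to 4, so d is a cut vertex.
Removing e increases the component count from 2 to 4, so e is a cut vertex.
By contrast removing h leaves 2 components; it is not a cut vertex. No other vertex is a cut vertex either.

a, d, e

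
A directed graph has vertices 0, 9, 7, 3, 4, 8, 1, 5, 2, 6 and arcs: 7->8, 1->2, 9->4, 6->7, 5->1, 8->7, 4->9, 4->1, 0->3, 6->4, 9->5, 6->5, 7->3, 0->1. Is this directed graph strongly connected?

No

There is no directed path from 5 to 0, so the graph is not strongly connected.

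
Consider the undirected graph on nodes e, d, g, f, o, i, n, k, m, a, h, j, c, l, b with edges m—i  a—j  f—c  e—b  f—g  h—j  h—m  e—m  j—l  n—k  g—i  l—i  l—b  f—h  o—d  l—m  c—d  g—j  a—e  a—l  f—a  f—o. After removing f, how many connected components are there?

3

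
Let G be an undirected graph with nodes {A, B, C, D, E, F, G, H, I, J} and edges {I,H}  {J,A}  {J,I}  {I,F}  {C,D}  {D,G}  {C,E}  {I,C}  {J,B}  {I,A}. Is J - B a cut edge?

Removing J - B leaves no path between J and B: the component count goes from 1 to 2. So it is a bridge.

Yes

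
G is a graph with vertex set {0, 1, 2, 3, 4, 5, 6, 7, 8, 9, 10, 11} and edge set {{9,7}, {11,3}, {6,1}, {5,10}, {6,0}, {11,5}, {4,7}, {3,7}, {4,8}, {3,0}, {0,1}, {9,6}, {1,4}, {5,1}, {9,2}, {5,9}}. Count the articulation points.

Removing 4 increases the component count from 1 to 2, so 4 is a cut vertex.
Removing 5 increases the component count from 1 to 2, so 5 is a cut vertex.
Removing 9 increases the component count from 1 to 2, so 9 is a cut vertex.
By contrast removing 1 leaves 1 component; it is not a cut vertex. No other vertex is a cut vertex either.

3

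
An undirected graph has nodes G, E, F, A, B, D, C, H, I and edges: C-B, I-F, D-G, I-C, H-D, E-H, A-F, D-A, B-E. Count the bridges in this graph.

1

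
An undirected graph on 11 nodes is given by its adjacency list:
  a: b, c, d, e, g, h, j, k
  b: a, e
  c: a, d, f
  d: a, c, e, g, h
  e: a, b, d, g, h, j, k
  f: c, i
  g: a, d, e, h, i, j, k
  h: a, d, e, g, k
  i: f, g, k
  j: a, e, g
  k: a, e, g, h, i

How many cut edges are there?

The edges on the cycle a-c-f-i-g-j-a are not bridges since each lies on that cycle.
Every edge lies on some cycle, so there are no bridges.

0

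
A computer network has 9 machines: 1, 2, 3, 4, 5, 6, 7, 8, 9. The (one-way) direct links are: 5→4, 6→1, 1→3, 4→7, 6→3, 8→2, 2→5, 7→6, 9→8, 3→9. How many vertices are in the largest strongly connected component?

9

{1, 2, 3, 4, 5, 6, 7, 8, 9} are all mutually reachable — one SCC of size 9.
The largest has 9 vertices.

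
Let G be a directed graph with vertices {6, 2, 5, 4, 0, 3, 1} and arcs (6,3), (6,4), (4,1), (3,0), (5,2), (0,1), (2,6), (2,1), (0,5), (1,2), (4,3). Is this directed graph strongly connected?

Yes

From 2 we can reach every vertex (0, 1, 2, 3, 4, 5, 6), and every vertex can reach 2 (0, 1, 2, 3, 4, 5, 6). So the whole graph is one strongly connected component.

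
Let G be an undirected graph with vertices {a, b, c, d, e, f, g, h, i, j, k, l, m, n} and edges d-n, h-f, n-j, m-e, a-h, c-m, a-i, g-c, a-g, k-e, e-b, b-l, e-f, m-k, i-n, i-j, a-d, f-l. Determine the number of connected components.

Starting from a we can reach a, b, c, d, e, f, g, h, i, j, k, l, m, n. That is one component of size 14.
Total: 1 component.

1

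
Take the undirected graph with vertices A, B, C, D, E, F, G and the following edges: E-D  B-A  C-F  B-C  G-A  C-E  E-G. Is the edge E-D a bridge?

Yes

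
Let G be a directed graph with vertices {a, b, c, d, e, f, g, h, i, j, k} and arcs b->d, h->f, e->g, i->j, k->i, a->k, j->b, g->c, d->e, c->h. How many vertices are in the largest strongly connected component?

1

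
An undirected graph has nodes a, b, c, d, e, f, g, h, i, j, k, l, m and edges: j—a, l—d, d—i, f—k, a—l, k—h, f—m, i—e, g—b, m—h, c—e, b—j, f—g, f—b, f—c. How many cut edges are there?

0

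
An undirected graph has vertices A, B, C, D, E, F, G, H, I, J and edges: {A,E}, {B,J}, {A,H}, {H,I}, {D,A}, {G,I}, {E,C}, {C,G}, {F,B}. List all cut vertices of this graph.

Removing A increases the component count from 2 to 3, so A is a cut vertex.
Removing B increases the component count from 2 to 3, so B is a cut vertex.
By contrast removing F leaves 2 components; it is not a cut vertex. No other vertex is a cut vertex either.

A, B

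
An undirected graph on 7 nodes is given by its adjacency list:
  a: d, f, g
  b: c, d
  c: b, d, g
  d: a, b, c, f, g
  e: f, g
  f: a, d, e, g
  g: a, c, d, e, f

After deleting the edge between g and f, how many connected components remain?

g and f are still connected via g-e-f, so the component count stays at 1.

1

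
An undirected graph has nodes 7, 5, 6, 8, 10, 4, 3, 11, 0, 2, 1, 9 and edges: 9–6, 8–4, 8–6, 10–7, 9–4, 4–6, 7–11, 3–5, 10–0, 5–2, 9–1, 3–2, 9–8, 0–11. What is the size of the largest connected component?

Starting from 2 we can reach 2, 3, 5. That is one component of size 3.
Starting from 0 we can reach 0, 7, 10, 11. That is one component of size 4.
Starting from 1 we can reach 1, 4, 6, 8, 9. That is one component of size 5.
The largest has 5 vertices.

5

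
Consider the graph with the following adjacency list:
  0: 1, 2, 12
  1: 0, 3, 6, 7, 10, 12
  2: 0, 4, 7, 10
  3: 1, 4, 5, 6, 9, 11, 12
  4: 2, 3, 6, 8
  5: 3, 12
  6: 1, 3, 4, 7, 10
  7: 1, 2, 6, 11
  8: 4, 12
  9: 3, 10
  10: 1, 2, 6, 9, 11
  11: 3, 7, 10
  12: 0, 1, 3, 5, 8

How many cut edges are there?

0

The edges on the cycle 10-1-12-5-3-6-10 are not bridges since each lies on that cycle.
Every edge lies on some cycle, so there are no bridges.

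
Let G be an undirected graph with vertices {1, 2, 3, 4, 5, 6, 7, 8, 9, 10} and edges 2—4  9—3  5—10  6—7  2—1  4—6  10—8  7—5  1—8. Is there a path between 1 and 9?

No

The component containing 1 is {1, 2, 4, 5, 6, 7, 8, 10}, and 9 is not in it.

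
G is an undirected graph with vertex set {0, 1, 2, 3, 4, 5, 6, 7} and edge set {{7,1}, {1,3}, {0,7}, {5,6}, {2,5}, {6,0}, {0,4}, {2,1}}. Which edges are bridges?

The edges on the cycle 2-5-6-0-7-1-2 are not bridges since each lies on that cycle.
But removing 1 - 3 disconnects 1 from 3; removing 0 - 4 disconnects 0 from 4 — these are bridges.

0-4, 1-3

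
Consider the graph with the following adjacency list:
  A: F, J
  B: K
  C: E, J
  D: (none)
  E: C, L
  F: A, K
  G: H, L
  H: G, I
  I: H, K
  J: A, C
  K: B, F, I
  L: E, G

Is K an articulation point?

Deleting K raises the number of components from 2 to 3, so K is a cut vertex.

Yes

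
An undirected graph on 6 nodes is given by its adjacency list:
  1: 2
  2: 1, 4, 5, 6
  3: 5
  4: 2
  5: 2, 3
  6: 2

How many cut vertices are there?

2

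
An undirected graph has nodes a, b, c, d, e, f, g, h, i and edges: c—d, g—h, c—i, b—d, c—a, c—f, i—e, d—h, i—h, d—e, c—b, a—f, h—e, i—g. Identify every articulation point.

c

Removing c increases the component count from 1 to 2, so c is a cut vertex.
By contrast removing e leaves 1 component; it is not a cut vertex. No other vertex is a cut vertex either.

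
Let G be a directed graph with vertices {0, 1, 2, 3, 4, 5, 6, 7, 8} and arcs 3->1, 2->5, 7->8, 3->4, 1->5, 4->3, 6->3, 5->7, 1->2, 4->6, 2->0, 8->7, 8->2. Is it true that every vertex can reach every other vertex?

There is no directed path from 1 to 3, so the graph is not strongly connected.

No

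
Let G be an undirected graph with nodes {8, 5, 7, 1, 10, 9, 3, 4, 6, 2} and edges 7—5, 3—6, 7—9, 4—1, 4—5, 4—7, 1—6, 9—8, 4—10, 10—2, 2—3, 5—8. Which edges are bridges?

none

The edges on the cycle 4-7-9-8-5-4 are not bridges since each lies on that cycle.
Every edge lies on some cycle, so there are no bridges.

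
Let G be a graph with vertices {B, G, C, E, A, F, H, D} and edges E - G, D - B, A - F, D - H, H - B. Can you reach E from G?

From G we can reach E, G, which includes E.

Yes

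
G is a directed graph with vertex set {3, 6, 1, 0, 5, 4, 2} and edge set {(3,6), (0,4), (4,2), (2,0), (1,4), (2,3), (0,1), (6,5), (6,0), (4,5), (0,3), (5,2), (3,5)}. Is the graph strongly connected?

From 2 we can reach every vertex (0, 1, 2, 3, 4, 5, 6), and every vertex can reach 2 (0, 1, 2, 3, 4, 5, 6). So the whole graph is one strongly connected component.

Yes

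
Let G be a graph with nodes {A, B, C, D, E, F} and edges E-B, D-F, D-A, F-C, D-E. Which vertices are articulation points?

Removing D increases the component count from 1 to 3, so D is a cut vertex.
Removing E increases the component count from 1 to 2, so E is a cut vertex.
Removing F increases the component count from 1 to 2, so F is a cut vertex.
By contrast removing C leaves 1 component; it is not a cut vertex. No other vertex is a cut vertex either.

D, E, F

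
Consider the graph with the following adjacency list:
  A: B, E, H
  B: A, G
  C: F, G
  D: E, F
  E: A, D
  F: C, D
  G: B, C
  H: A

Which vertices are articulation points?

A

Removing A increases the component count from 1 to 2, so A is a cut vertex.
By contrast removing F leaves 1 component; it is not a cut vertex. No other vertex is a cut vertex either.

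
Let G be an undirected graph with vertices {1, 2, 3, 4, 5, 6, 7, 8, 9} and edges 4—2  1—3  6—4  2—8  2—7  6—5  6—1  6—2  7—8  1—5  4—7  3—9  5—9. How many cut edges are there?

The edges on the cycle 6-4-7-8-2-6 are not bridges since each lies on that cycle.
Every edge lies on some cycle, so there are no bridges.

0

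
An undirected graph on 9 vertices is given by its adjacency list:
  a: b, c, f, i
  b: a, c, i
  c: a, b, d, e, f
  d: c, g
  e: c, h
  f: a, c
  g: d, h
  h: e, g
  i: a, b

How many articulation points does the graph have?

1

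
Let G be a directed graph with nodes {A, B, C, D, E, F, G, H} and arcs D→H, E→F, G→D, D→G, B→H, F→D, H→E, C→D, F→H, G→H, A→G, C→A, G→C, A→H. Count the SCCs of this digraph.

2

{A, C, D, E, F, G, H} are all mutually reachable — one SCC of size 7.
{B} is an SCC by itself.
That gives 2 strongly connected components.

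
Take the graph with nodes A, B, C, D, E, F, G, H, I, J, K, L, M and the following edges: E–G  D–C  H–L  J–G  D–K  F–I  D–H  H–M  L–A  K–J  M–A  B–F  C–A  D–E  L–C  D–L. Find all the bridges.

B-F, F-I

The edges on the cycle D-K-J-G-E-D are not bridges since each lies on that cycle.
But removing B–F disconnects B from F; removing F–I disconnects F from I — these are bridges.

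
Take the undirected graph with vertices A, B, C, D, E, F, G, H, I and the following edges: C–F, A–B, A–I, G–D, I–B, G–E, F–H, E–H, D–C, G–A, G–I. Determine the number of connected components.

Starting from A we can reach A, B, C, D, E, F, G, H, I. That is one component of size 9.
Total: 1 component.

1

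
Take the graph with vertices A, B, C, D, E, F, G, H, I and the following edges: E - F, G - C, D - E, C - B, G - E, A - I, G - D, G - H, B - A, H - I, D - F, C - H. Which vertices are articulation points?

G

Removing G increases the component count from 1 to 2, so G is a cut vertex.
By contrast removing E leaves 1 component; it is not a cut vertex. No other vertex is a cut vertex either.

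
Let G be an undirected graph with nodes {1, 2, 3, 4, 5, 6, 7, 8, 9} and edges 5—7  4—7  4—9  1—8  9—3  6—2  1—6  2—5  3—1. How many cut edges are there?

The edges on the cycle 4-9-3-1-6-2-5-7-4 are not bridges since each lies on that cycle.
But removing 8—1 disconnects 8 from 1 — this is a bridge.

1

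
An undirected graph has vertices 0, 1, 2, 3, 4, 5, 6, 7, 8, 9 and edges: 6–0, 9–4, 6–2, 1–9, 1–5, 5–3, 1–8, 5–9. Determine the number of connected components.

7 is isolated — a component by itself.
Starting from 0 we can reach 0, 2, 6. That is one component of size 3.
Starting from 1 we can reach 1, 3, 4, 5, 8, 9. That is one component of size 6.
Total: 3 components.

3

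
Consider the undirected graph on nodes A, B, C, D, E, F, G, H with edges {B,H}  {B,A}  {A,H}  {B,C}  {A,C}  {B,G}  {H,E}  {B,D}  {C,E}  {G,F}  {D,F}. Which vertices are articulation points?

B

Removing B increases the component count from 1 to 2, so B is a cut vertex.
By contrast removing C leaves 1 component; it is not a cut vertex. No other vertex is a cut vertex either.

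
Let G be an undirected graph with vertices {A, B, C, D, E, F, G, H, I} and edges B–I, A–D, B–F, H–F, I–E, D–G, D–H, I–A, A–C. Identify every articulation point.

Removing A increases the component count from 1 to 2, so A is a cut vertex.
Removing D increases the component count from 1 to 2, so D is a cut vertex.
Removing I increases the component count from 1 to 2, so I is a cut vertex.
By contrast removing F leaves 1 component; it is not a cut vertex. No other vertex is a cut vertex either.

A, D, I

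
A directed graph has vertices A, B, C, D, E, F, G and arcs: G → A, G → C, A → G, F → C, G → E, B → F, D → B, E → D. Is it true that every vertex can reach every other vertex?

There is no directed path from F to D, so the graph is not strongly connected.

No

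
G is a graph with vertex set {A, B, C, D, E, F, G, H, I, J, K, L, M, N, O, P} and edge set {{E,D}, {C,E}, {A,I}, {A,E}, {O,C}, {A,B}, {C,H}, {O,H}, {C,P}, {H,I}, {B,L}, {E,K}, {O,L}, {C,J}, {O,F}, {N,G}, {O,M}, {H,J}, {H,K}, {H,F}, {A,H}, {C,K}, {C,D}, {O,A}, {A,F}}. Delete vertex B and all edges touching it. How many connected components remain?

With B gone, the remaining components are: {G, N}; {A, C, D, E, F, H, I, J, K, L, M, O, P}.
That is 2 components.

2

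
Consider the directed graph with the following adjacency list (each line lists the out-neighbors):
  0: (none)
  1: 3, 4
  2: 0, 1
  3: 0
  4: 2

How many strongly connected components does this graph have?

{1, 2, 4} are all mutually reachable — one SCC of size 3.
{3} is an SCC by itself.
{0} is an SCC by itself.
That gives 3 strongly connected components.

3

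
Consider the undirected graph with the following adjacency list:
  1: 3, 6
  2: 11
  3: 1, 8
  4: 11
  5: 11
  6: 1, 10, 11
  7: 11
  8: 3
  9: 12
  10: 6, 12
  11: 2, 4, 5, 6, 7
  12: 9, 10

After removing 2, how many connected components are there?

With 2 gone, the remaining components are: {1, 3, 4, 5, 6, 7, 8, 9, 10, 11, 12}.
That is 1 component.

1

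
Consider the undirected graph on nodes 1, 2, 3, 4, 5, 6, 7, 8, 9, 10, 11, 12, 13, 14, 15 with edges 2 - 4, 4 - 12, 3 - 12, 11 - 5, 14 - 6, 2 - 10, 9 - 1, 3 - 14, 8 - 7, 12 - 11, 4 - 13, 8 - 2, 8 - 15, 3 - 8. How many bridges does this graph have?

The edges on the cycle 3-8-2-4-12-3 are not bridges since each lies on that cycle.
But removing 8 - 15 disconnects 8 from 15; removing 12 - 11 disconnects 12 from 11; removing 3 - 14 disconnects 3 from 14; removing 9 - 1 disconnects 9 from 1 — these are bridges.
In total 9 edges are bridges.

9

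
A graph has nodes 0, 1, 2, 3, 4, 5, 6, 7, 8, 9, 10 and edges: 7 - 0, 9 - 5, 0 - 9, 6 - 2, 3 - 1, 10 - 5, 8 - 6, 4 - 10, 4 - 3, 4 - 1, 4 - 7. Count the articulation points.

Removing 4 increases the component count from 2 to 3, so 4 is a cut vertex.
Removing 6 increases the component count from 2 to 3, so 6 is a cut vertex.
By contrast removing 3 leaves 2 components; it is not a cut vertex. No other vertex is a cut vertex either.

2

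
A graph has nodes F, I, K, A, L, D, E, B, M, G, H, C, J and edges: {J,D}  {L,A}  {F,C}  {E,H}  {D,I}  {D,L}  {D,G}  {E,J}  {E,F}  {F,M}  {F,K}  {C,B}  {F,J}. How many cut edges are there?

10

The edges on the cycle E-F-J-E are not bridges since each lies on that cycle.
But removing F - C disconnects F from C; removing J - D disconnects J from D; removing F - K disconnects F from K; removing D - G disconnects D from G — these are bridges.
In total 10 edges are bridges.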